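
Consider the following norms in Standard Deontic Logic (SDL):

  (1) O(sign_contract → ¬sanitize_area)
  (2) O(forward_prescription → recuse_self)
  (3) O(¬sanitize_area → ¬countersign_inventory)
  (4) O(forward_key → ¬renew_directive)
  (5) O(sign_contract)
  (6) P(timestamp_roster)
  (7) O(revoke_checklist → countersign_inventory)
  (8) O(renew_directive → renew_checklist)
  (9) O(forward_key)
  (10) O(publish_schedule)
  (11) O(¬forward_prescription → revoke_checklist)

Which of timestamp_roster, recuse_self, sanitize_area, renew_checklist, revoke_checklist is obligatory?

From premise 5 we have O(sign_contract).
With premise 1, O(sign_contract → ¬sanitize_area), the K-axiom yields O(¬sanitize_area).
From O(¬sanitize_area) and premise 3, O(¬sanitize_area → ¬countersign_inventory), we obtain O(¬countersign_inventory).
Premise 7, O(revoke_checklist → countersign_inventory), contraposes to O(¬countersign_inventory → ¬revoke_checklist); with O(¬countersign_inventory) we get O(¬revoke_checklist).
Premise 11 is O(¬forward_prescription → revoke_checklist); contrapositively O(¬revoke_checklist → forward_prescription). Since O(¬revoke_checklist) holds, K gives O(forward_prescription).
Premise 2 is O(forward_prescription → recuse_self); since O(forward_prescription), deontic closure gives O(recuse_self).
So O(recuse_self) holds — recuse_self is obligatory. None of the other listed options is made obligatory by any chain of premises.

recuse_self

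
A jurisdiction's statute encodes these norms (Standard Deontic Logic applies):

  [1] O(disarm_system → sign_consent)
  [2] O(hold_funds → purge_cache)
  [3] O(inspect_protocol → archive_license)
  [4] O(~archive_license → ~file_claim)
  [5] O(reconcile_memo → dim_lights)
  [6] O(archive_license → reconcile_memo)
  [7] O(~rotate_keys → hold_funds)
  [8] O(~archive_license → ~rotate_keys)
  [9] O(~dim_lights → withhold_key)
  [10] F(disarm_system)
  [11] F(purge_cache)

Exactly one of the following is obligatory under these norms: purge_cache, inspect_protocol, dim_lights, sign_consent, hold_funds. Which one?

F(purge_cache) at premise 11 means O(~purge_cache).
Premise 2, O(hold_funds → purge_cache), contraposes to O(~purge_cache → ~hold_funds); with O(~purge_cache) we get O(~hold_funds).
The contrapositive of premise 7 (O(~rotate_keys → hold_funds)) is O(~hold_funds → rotate_keys), and O(~hold_funds) is already established, so O(rotate_keys).
Premise 8, O(~archive_license → ~rotate_keys), contraposes to O(rotate_keys → archive_license); with O(rotate_keys) we get O(archive_license).
Premise 6 is O(archive_license → reconcile_memo); since O(archive_license), deontic closure gives O(reconcile_memo).
From O(reconcile_memo) and premise 5, O(reconcile_memo → dim_lights), we obtain O(dim_lights).
So O(dim_lights) holds — dim_lights is obligatory. None of the other listed options is made obligatory by any chain of premises.

dim_lights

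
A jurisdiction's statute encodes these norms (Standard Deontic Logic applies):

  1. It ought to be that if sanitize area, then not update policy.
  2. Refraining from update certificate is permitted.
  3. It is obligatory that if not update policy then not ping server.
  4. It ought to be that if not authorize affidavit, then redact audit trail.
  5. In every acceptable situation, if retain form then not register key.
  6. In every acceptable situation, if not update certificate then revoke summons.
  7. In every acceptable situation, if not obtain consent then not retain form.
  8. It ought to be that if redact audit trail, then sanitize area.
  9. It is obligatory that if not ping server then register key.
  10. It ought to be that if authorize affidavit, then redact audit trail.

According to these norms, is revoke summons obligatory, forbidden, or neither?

Premise 6 is O(¬update_certificate → revoke_summons), but O(¬update_certificate) is not derivable from the premises (the permission P(¬update_certificate) asserts only ¬O(update_certificate), not O(¬update_certificate)), so it does not yield O(revoke_summons).
No premise or chain of K-axiom applications forces O(revoke_summons), and none forces O(¬revoke_summons). So revoke_summons is neither obligatory nor forbidden under these norms.

Neither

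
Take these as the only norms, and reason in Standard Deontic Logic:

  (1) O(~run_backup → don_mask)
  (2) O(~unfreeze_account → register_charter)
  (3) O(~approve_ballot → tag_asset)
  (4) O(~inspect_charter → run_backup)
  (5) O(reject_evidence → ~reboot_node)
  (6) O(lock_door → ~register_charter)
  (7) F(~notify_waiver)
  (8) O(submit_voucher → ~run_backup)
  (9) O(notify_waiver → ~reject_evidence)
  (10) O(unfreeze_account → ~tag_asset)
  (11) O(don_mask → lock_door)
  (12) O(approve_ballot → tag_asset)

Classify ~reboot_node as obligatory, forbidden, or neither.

Neither

Premise 5 is O(reject_evidence → ~reboot_node), but O(reject_evidence) is not derivable from the premises, so it does not yield O(~reboot_node).
No premise or chain of K-axiom applications forces O(~reboot_node), and none forces O(reboot_node). So ~reboot_node is neither obligatory nor forbidden under these norms.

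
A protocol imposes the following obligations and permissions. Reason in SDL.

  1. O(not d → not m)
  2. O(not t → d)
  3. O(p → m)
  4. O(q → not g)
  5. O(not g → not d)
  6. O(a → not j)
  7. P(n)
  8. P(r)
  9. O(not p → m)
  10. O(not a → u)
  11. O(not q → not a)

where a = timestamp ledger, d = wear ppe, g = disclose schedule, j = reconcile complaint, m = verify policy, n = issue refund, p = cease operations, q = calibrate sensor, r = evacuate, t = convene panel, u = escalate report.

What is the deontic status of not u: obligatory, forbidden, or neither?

Premises 9 and 3 are O(not p → m) and O(p → m); every ideal world satisfies not p or p, so in either case m holds — hence O(m).
Premise 1 is O(not d → not m); contrapositively O(m → d). Since O(m) holds, K gives O(d).
The contrapositive of premise 5 (O(not g → not d)) is O(d → g), and O(d) is already established, so O(g).
The contrapositive of premise 4 (O(q → not g)) is O(g → not q), and O(g) is already established, so O(not q).
Premise 11 is O(not q → not a); since O(not q), deontic closure gives O(not a).
From O(not a) and premise 10, O(not a → u), we obtain O(u).
Premises 2, 6, 7, 8 do not contribute to this derivation.
Thus O(u), which is F(not u): not u is forbidden.

Forbidden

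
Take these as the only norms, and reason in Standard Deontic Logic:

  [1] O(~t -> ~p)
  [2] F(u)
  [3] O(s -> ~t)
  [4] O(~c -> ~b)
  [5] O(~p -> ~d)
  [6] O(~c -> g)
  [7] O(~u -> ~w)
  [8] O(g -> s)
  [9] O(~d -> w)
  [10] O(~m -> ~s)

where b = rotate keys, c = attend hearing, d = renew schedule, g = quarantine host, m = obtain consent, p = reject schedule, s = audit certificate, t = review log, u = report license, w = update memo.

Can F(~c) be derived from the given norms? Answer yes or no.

Premise 2 is F(u), i.e. O(~u).
Applying K to premise 7 (O(~u -> ~w)) and O(~u) yields O(~w).
The contrapositive of premise 9 (O(~d -> w)) is O(~w -> d), and O(~w) is already established, so O(d).
Premise 5 is O(~p -> ~d); contrapositively O(d -> p). Since O(d) holds, K gives O(p).
Premise 1, O(~t -> ~p), contraposes to O(p -> t); with O(p) we get O(t).
Premise 3 is O(s -> ~t); contrapositively O(t -> ~s). Since O(t) holds, K gives O(~s).
Premise 8, O(g -> s), contraposes to O(~s -> ~g); with O(~s) we get O(~g).
Premise 6, O(~c -> g), contraposes to O(~g -> c); with O(~g) we get O(c).
Premises 4, 10 do not contribute to this derivation.
So O(c) holds, i.e. F(~c). The claim follows.

Yes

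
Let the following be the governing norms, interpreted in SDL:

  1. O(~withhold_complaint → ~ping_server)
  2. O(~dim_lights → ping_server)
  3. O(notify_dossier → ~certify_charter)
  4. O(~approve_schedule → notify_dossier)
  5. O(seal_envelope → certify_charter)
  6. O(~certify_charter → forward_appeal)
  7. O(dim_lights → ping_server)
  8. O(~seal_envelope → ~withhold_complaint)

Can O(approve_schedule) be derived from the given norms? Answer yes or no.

Premises 7 and 2 cover both cases: O(dim_lights → ping_server) and O(~dim_lights → ping_server). Since dim_lights ∨ ~dim_lights is a tautology, O(ping_server) follows.
The contrapositive of premise 1 (O(~withhold_complaint → ~ping_server)) is O(ping_server → withhold_complaint), and O(ping_server) is already established, so O(withhold_complaint).
The contrapositive of premise 8 (O(~seal_envelope → ~withhold_complaint)) is O(withhold_complaint → seal_envelope), and O(withhold_complaint) is already established, so O(seal_envelope).
With premise 5, O(seal_envelope → certify_charter), the K-axiom yields O(certify_charter).
The contrapositive of premise 3 (O(notify_dossier → ~certify_charter)) is O(certify_charter → ~notify_dossier), and O(certify_charter) is already established, so O(~notify_dossier).
Premise 4 is O(~approve_schedule → notify_dossier); contrapositively O(~notify_dossier → approve_schedule). Since O(~notify_dossier) holds, K gives O(approve_schedule).
Premise 6 does not contribute to this derivation.
So O(approve_schedule) follows.

Yes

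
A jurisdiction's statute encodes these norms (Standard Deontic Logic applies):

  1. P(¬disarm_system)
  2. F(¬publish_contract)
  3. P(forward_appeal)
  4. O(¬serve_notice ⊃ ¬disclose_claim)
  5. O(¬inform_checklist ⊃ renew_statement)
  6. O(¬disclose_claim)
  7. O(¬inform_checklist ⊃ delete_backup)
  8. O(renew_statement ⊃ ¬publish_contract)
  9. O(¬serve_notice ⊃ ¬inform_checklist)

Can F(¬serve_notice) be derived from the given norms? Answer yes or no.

Yes

Premise 2 is F(¬publish_contract), i.e. O(publish_contract).
Premise 8, O(renew_statement ⊃ ¬publish_contract), contraposes to O(publish_contract ⊃ ¬renew_statement); with O(publish_contract) we get O(¬renew_statement).
Premise 5, O(¬inform_checklist ⊃ renew_statement), contraposes to O(¬renew_statement ⊃ inform_checklist); with O(¬renew_statement) we get O(inform_checklist).
Premise 9 is O(¬serve_notice ⊃ ¬inform_checklist); contrapositively O(inform_checklist ⊃ serve_notice). Since O(inform_checklist) holds, K gives O(serve_notice).
Premises 1, 3, 4, 6, 7 do not contribute to this derivation.
So O(serve_notice) holds, i.e. F(¬serve_notice). The claim follows.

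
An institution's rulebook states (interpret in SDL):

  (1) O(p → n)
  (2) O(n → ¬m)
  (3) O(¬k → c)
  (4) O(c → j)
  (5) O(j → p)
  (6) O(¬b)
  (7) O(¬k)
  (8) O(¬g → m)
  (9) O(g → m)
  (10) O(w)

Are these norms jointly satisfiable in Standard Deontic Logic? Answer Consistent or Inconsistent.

Inconsistent

Premises 9 and 8 are O(g → m) and O(¬g → m); every ideal world satisfies g or ¬g, so in either case m holds — hence O(m).
The contrapositive of premise 2 (O(n → ¬m)) is O(m → ¬n), and O(m) is already established, so O(¬n).
Premise 1, O(p → n), contraposes to O(¬n → ¬p); with O(¬n) we get O(¬p).
Premise 5 is O(j → p); contrapositively O(¬p → ¬j). Since O(¬p) holds, K gives O(¬j).
The contrapositive of premise 4 (O(c → j)) is O(¬j → ¬c), and O(¬j) is already established, so O(¬c).
The contrapositive of premise 3 (O(¬k → c)) is O(¬c → k), and O(¬c) is already established, so O(k).
But premise 7 directly asserts O(¬k).
We now have both O(k) and O(¬k) — k is simultaneously obligatory and forbidden, violating the D-axiom.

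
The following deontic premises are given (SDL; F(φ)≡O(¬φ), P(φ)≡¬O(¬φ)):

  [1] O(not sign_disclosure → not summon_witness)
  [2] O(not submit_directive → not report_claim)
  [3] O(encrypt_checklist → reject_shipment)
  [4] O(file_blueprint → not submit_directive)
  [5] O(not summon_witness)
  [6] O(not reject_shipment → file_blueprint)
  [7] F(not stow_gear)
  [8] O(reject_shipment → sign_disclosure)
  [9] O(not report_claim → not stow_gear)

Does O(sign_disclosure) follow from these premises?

Yes

Premise 7 is F(not stow_gear), i.e. O(stow_gear).
The contrapositive of premise 9 (O(not report_claim → not stow_gear)) is O(stow_gear → report_claim), and O(stow_gear) is already established, so O(report_claim).
The contrapositive of premise 2 (O(not submit_directive → not report_claim)) is O(report_claim → submit_directive), and O(report_claim) is already established, so O(submit_directive).
The contrapositive of premise 4 (O(file_blueprint → not submit_directive)) is O(submit_directive → not file_blueprint), and O(submit_directive) is already established, so O(not file_blueprint).
Premise 6 is O(not reject_shipment → file_blueprint); contrapositively O(not file_blueprint → reject_shipment). Since O(not file_blueprint) holds, K gives O(reject_shipment).
Applying K to premise 8 (O(reject_shipment → sign_disclosure)) and O(reject_shipment) yields O(sign_disclosure).
Premises 1, 3, 5 do not contribute to this derivation.
So O(sign_disclosure) follows.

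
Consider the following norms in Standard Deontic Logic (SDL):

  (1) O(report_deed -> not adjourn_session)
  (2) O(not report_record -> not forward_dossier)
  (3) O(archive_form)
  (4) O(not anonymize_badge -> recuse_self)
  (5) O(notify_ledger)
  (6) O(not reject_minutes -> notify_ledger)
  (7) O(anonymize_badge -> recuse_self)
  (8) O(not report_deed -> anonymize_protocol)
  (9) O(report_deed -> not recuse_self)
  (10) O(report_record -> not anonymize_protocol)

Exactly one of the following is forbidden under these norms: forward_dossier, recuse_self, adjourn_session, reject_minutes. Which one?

forward_dossier

Premises 7 and 4 cover both cases: O(anonymize_badge -> recuse_self) and O(not anonymize_badge -> recuse_self). Since anonymize_badge ∨ not anonymize_badge is a tautology, O(recuse_self) follows.
The contrapositive of premise 9 (O(report_deed -> not recuse_self)) is O(recuse_self -> not report_deed), and O(recuse_self) is already established, so O(not report_deed).
From O(not report_deed) and premise 8, O(not report_deed -> anonymize_protocol), we obtain O(anonymize_protocol).
Premise 10, O(report_record -> not anonymize_protocol), contraposes to O(anonymize_protocol -> not report_record); with O(anonymize_protocol) we get O(not report_record).
Applying K to premise 2 (O(not report_record -> not forward_dossier)) and O(not report_record) yields O(not forward_dossier).
So O(not forward_dossier) holds, i.e. forward_dossier is forbidden. None of the other listed options is forbidden under the premises.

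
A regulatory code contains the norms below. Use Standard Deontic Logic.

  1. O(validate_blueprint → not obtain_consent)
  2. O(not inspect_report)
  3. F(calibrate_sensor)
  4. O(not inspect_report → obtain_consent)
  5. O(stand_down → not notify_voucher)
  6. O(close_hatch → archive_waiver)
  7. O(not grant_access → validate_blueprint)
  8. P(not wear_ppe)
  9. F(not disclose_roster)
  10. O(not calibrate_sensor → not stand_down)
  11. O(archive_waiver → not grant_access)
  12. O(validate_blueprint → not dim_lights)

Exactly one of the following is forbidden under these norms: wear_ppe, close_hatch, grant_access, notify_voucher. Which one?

Premise 2 gives O(not inspect_report).
Applying K to premise 4 (O(not inspect_report → obtain_consent)) and O(not inspect_report) yields O(obtain_consent).
Premise 1 is O(validate_blueprint → not obtain_consent); contrapositively O(obtain_consent → not validate_blueprint). Since O(obtain_consent) holds, K gives O(not validate_blueprint).
The contrapositive of premise 7 (O(not grant_access → validate_blueprint)) is O(not validate_blueprint → grant_access), and O(not validate_blueprint) is already established, so O(grant_access).
The contrapositive of premise 11 (O(archive_waiver → not grant_access)) is O(grant_access → not archive_waiver), and O(grant_access) is already established, so O(not archive_waiver).
Premise 6 is O(close_hatch → archive_waiver); contrapositively O(not archive_waiver → not close_hatch). Since O(not archive_waiver) holds, K gives O(not close_hatch).
So O(not close_hatch) holds, i.e. close_hatch is forbidden. None of the other listed options is forbidden under the premises.

close_hatch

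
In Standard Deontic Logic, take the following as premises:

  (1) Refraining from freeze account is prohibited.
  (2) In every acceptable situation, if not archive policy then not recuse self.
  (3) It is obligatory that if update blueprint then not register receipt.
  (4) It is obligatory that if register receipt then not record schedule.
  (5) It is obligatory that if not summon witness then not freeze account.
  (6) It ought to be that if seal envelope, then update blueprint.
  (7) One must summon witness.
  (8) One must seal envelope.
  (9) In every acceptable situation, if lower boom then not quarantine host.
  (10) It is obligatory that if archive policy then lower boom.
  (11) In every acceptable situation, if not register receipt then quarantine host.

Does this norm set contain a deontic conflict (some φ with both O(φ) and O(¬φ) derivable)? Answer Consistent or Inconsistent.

Consistent

Premise 5 is O(¬summon_witness → ¬freeze_account), but O(¬summon_witness) is not derivable from the premises, so it does not yield O(¬freeze_account).
So O(¬freeze_account) is not derivable, and the apparent clash with O(freeze_account) does not arise.
A world satisfying every obligation exists (e.g. archive_policy=false, freeze_account=true, lower_boom=false, quarantine_host=true, record_schedule=false, recuse_self=false, register_receipt=false, seal_envelope=true, summon_witness=true, update_blueprint=true); no atom is both obligatory and forbidden, so the set is consistent.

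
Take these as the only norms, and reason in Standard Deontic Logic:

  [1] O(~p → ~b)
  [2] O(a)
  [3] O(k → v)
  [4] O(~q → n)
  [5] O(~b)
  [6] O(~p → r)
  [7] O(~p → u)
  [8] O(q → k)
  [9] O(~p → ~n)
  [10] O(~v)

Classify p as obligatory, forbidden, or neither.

Obligatory

From premise 10 we have O(~v).
Premise 3 is O(k → v); contrapositively O(~v → ~k). Since O(~v) holds, K gives O(~k).
Premise 8 is O(q → k); contrapositively O(~k → ~q). Since O(~k) holds, K gives O(~q).
From O(~q) and premise 4, O(~q → n), we obtain O(n).
The contrapositive of premise 9 (O(~p → ~n)) is O(n → p), and O(n) is already established, so O(p).
Premises 1, 2, 5, 6, 7 do not contribute to this derivation.
Hence p is obligatory.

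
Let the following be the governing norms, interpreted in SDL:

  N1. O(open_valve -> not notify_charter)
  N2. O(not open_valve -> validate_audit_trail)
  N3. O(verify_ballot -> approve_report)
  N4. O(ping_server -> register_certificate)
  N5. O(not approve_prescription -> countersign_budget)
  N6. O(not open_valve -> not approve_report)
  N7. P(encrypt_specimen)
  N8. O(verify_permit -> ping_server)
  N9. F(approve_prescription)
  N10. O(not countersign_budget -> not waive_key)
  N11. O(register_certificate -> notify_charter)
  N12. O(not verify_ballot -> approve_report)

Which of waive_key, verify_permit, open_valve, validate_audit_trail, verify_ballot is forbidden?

verify_permit

Premises 3 and 12 are O(verify_ballot -> approve_report) and O(not verify_ballot -> approve_report); every ideal world satisfies verify_ballot or not verify_ballot, so in either case approve_report holds — hence O(approve_report).
The contrapositive of premise 6 (O(not open_valve -> not approve_report)) is O(approve_report -> open_valve), and O(approve_report) is already established, so O(open_valve).
Applying K to premise 1 (O(open_valve -> not notify_charter)) and O(open_valve) yields O(not notify_charter).
The contrapositive of premise 11 (O(register_certificate -> notify_charter)) is O(not notify_charter -> not register_certificate), and O(not notify_charter) is already established, so O(not register_certificate).
Premise 4, O(ping_server -> register_certificate), contraposes to O(not register_certificate -> not ping_server); with O(not register_certificate) we get O(not ping_server).
Premise 8 is O(verify_permit -> ping_server); contrapositively O(not ping_server -> not verify_permit). Since O(not ping_server) holds, K gives O(not verify_permit).
So O(not verify_permit) holds, i.e. verify_permit is forbidden. None of the other listed options is forbidden under the premises.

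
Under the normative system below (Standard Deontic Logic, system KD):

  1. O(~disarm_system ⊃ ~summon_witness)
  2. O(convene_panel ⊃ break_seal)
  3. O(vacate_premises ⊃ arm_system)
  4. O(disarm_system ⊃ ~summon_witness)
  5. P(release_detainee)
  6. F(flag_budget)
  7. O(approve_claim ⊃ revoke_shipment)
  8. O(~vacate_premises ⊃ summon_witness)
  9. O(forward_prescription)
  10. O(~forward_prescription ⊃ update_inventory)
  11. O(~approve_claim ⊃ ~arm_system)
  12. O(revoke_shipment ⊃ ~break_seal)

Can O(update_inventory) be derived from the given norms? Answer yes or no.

Premise 10 is O(~forward_prescription ⊃ update_inventory), but O(~forward_prescription) is not derivable from the premises, so it does not yield O(update_inventory).
No other premise forces O(update_inventory). An ideal world satisfying every premise can still have update_inventory false, so O(update_inventory) is not derivable.

No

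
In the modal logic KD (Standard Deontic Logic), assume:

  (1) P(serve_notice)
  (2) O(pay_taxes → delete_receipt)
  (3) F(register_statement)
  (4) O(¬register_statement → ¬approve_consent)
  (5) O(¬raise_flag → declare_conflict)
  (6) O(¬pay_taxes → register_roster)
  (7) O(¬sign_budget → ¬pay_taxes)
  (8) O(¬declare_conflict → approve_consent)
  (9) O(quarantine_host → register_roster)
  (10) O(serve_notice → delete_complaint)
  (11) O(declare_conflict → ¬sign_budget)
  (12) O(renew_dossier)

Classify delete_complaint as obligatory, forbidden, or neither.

Neither

Premise 10 is O(serve_notice → delete_complaint), but O(serve_notice) is not derivable from the premises (the permission P(serve_notice) asserts only ¬O(¬serve_notice), not O(serve_notice)), so it does not yield O(delete_complaint).
No premise or chain of K-axiom applications forces O(delete_complaint), and none forces O(¬delete_complaint). So delete_complaint is neither obligatory nor forbidden under these norms.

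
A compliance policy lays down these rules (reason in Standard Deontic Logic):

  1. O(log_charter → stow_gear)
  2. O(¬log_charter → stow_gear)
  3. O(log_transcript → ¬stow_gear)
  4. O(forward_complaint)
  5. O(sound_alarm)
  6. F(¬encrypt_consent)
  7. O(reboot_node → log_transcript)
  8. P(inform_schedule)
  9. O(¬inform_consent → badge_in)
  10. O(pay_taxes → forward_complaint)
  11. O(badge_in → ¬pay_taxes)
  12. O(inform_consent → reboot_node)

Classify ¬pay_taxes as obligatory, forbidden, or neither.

Obligatory

Premises 1 and 2 are O(log_charter → stow_gear) and O(¬log_charter → stow_gear); every ideal world satisfies log_charter or ¬log_charter, so in either case stow_gear holds — hence O(stow_gear).
The contrapositive of premise 3 (O(log_transcript → ¬stow_gear)) is O(stow_gear → ¬log_transcript), and O(stow_gear) is already established, so O(¬log_transcript).
Premise 7, O(reboot_node → log_transcript), contraposes to O(¬log_transcript → ¬reboot_node); with O(¬log_transcript) we get O(¬reboot_node).
Premise 12 is O(inform_consent → reboot_node); contrapositively O(¬reboot_node → ¬inform_consent). Since O(¬reboot_node) holds, K gives O(¬inform_consent).
From O(¬inform_consent) and premise 9, O(¬inform_consent → badge_in), we obtain O(badge_in).
From O(badge_in) and premise 11, O(badge_in → ¬pay_taxes), we obtain O(¬pay_taxes).
Premises 4, 5, 6, 8, 10 do not contribute to this derivation.
Hence ¬pay_taxes is obligatory.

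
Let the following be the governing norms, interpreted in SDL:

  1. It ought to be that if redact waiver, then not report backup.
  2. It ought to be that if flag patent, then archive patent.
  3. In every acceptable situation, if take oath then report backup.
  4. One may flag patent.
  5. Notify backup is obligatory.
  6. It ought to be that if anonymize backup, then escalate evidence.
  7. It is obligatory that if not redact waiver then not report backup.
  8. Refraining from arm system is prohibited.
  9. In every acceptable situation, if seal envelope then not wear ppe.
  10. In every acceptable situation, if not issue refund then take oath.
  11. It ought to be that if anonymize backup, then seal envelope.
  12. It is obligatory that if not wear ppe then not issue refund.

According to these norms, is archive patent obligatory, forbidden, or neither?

Neither

Premise 2 is O(flag_patent → archive_patent), but O(flag_patent) is not derivable from the premises (the permission P(flag_patent) asserts only ¬O(¬flag_patent), not O(flag_patent)), so it does not yield O(archive_patent).
No premise or chain of K-axiom applications forces O(archive_patent), and none forces O(¬archive_patent). So archive_patent is neither obligatory nor forbidden under these norms.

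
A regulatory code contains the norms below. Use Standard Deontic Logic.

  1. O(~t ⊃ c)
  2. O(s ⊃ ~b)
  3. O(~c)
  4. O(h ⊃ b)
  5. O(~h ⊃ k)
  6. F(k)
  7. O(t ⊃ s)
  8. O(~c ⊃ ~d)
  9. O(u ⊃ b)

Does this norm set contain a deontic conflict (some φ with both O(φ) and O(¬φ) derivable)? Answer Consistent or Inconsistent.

Inconsistent

Premise 6, F(k), is equivalent to O(~k).
Premise 5, O(~h ⊃ k), contraposes to O(~k ⊃ h); with O(~k) we get O(h).
Premise 4 is O(h ⊃ b); since O(h), deontic closure gives O(b).
Premise 2, O(s ⊃ ~b), contraposes to O(b ⊃ ~s); with O(b) we get O(~s).
Premise 7 is O(t ⊃ s); contrapositively O(~s ⊃ ~t). Since O(~s) holds, K gives O(~t).
From O(~t) and premise 1, O(~t ⊃ c), we obtain O(c).
But premise 3 directly asserts O(~c).
We now have both O(c) and O(~c) — c is simultaneously obligatory and forbidden, violating the D-axiom.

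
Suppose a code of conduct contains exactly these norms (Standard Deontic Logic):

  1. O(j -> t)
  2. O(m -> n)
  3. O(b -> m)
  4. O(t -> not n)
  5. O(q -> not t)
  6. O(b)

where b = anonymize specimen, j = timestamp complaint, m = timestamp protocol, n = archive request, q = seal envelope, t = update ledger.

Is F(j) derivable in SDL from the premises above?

From premise 6 we have O(b).
Applying K to premise 3 (O(b -> m)) and O(b) yields O(m).
Applying K to premise 2 (O(m -> n)) and O(m) yields O(n).
Premise 4 is O(t -> not n); contrapositively O(n -> not t). Since O(n) holds, K gives O(not t).
Premise 1 is O(j -> t); contrapositively O(not t -> not j). Since O(not t) holds, K gives O(not j).
Premise 5 does not contribute to this derivation.
So O(not j) holds, i.e. F(j). The claim follows.

Yes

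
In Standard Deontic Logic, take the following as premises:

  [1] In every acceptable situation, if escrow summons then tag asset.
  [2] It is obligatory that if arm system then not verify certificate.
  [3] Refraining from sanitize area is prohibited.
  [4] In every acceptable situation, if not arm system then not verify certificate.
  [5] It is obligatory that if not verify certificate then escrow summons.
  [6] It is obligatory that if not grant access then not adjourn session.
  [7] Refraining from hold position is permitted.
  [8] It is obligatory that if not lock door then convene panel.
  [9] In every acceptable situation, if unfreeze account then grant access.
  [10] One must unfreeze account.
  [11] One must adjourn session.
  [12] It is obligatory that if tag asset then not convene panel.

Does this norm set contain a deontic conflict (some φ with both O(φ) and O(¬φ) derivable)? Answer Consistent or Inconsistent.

Consistent

Premise 6 is O(¬grant_access → ¬adjourn_session), but O(¬grant_access) is not derivable from the premises, so it does not yield O(¬adjourn_session).
So O(¬adjourn_session) is not derivable, and the apparent clash with O(adjourn_session) does not arise.
A world satisfying every obligation exists (e.g. adjourn_session=true, arm_system=false, convene_panel=false, escrow_summons=true, grant_access=true, hold_position=false, lock_door=true, sanitize_area=true, tag_asset=true, unfreeze_account=true, verify_certificate=false); no atom is both obligatory and forbidden, so the set is consistent.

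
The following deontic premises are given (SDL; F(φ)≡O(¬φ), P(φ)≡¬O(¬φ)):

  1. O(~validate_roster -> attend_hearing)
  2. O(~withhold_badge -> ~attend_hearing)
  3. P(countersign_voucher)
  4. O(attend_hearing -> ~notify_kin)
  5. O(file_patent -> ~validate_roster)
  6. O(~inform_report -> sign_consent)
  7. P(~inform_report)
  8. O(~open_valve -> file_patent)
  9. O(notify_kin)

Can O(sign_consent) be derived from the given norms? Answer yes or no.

No

Premise 6 is O(~inform_report -> sign_consent), but O(~inform_report) is not derivable from the premises (the permission P(~inform_report) asserts only ~O(inform_report), not O(~inform_report)), so it does not yield O(sign_consent).
No other premise forces O(sign_consent). An ideal world satisfying every premise can still have sign_consent false, so O(sign_consent) is not derivable.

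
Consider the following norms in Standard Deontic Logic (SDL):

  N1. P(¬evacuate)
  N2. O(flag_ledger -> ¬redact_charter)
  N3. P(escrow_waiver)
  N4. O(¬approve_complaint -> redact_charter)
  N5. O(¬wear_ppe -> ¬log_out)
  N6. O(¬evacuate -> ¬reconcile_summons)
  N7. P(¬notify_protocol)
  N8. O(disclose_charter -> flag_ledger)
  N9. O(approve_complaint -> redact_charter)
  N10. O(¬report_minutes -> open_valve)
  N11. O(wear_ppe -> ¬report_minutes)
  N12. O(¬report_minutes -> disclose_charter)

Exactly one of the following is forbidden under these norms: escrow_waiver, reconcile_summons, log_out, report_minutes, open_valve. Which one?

Premises 4 and 9 cover both cases: O(¬approve_complaint -> redact_charter) and O(approve_complaint -> redact_charter). Since ¬approve_complaint ∨ approve_complaint is a tautology, O(redact_charter) follows.
The contrapositive of premise 2 (O(flag_ledger -> ¬redact_charter)) is O(redact_charter -> ¬flag_ledger), and O(redact_charter) is already established, so O(¬flag_ledger).
Premise 8, O(disclose_charter -> flag_ledger), contraposes to O(¬flag_ledger -> ¬disclose_charter); with O(¬flag_ledger) we get O(¬disclose_charter).
The contrapositive of premise 12 (O(¬report_minutes -> disclose_charter)) is O(¬disclose_charter -> report_minutes), and O(¬disclose_charter) is already established, so O(report_minutes).
Premise 11 is O(wear_ppe -> ¬report_minutes); contrapositively O(report_minutes -> ¬wear_ppe). Since O(report_minutes) holds, K gives O(¬wear_ppe).
Applying K to premise 5 (O(¬wear_ppe -> ¬log_out)) and O(¬wear_ppe) yields O(¬log_out).
So O(¬log_out) holds, i.e. log_out is forbidden. None of the other listed options is forbidden under the premises.

log_out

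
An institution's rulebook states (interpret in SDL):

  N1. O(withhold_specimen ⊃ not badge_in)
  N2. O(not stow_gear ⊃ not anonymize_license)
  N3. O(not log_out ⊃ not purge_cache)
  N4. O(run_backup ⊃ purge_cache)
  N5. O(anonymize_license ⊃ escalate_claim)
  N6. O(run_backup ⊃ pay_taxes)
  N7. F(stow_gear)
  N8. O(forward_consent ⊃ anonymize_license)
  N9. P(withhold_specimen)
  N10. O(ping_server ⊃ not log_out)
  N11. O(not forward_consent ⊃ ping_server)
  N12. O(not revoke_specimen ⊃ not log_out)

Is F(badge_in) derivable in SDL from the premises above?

No

Premise 1 is O(withhold_specimen ⊃ not badge_in), but O(withhold_specimen) is not derivable from the premises (the permission P(withhold_specimen) asserts only not O(not withhold_specimen), not O(withhold_specimen)), so it does not yield O(not badge_in).
No other premise forces O(not badge_in). An ideal world satisfying every premise can still have badge_in true, so F(badge_in) is not derivable.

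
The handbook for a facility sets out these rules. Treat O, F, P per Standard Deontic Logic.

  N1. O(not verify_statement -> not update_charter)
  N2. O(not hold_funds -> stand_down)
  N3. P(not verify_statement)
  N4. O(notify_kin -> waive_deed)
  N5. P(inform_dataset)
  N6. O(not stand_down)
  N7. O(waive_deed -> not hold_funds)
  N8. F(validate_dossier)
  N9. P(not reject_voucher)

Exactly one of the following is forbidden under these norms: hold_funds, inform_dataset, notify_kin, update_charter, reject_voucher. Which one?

notify_kin

Premise 6 states O(not stand_down) outright.
The contrapositive of premise 2 (O(not hold_funds -> stand_down)) is O(not stand_down -> hold_funds), and O(not stand_down) is already established, so O(hold_funds).
The contrapositive of premise 7 (O(waive_deed -> not hold_funds)) is O(hold_funds -> not waive_deed), and O(hold_funds) is already established, so O(not waive_deed).
The contrapositive of premise 4 (O(notify_kin -> waive_deed)) is O(not waive_deed -> not notify_kin), and O(not waive_deed) is already established, so O(not notify_kin).
So O(not notify_kin) holds, i.e. notify_kin is forbidden. None of the other listed options is forbidden under the premises.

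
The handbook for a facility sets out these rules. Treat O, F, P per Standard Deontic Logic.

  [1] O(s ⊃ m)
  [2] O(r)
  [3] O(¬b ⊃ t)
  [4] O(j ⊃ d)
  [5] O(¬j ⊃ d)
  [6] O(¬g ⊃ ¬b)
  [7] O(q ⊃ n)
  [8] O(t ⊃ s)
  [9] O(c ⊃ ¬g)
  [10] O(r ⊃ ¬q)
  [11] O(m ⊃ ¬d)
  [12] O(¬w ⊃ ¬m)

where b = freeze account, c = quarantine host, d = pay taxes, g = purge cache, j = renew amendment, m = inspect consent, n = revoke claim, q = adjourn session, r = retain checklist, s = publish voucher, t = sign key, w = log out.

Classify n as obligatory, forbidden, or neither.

Neither

Premise 7 is O(q ⊃ n), but O(q) is not derivable from the premises, so it does not yield O(n).
No premise or chain of K-axiom applications forces O(n), and none forces O(¬n). So n is neither obligatory nor forbidden under these norms.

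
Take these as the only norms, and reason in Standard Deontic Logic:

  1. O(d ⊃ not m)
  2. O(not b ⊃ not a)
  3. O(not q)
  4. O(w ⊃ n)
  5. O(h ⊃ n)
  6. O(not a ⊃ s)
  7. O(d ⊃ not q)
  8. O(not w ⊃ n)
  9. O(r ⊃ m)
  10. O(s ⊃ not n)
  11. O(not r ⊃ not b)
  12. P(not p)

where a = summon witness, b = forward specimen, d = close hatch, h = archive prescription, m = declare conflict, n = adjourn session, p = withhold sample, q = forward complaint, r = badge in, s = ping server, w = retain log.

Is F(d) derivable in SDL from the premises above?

Yes

By case analysis on not w: premise 8 gives O(not w ⊃ n) and premise 4 gives O(w ⊃ n), so O(n) either way.
Premise 10 is O(s ⊃ not n); contrapositively O(n ⊃ not s). Since O(n) holds, K gives O(not s).
Premise 6 is O(not a ⊃ s); contrapositively O(not s ⊃ a). Since O(not s) holds, K gives O(a).
The contrapositive of premise 2 (O(not b ⊃ not a)) is O(a ⊃ b), and O(a) is already established, so O(b).
Premise 11 is O(not r ⊃ not b); contrapositively O(b ⊃ r). Since O(b) holds, K gives O(r).
Applying K to premise 9 (O(r ⊃ m)) and O(r) yields O(m).
The contrapositive of premise 1 (O(d ⊃ not m)) is O(m ⊃ not d), and O(m) is already established, so O(not d).
Premises 3, 5, 7, 12 do not contribute to this derivation.
So O(not d) holds, i.e. F(d). The claim follows.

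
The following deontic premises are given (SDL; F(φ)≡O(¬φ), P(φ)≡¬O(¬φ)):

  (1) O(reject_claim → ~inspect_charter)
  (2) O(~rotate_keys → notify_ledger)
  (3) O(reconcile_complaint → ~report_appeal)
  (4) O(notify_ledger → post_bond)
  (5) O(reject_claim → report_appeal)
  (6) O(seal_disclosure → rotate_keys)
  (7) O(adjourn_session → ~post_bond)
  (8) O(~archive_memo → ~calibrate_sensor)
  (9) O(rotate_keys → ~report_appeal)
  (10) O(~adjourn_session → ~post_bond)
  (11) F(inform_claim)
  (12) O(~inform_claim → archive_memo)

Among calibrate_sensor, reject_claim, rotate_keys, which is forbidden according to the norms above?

reject_claim

By case analysis on ~adjourn_session: premise 10 gives O(~adjourn_session → ~post_bond) and premise 7 gives O(adjourn_session → ~post_bond), so O(~post_bond) either way.
Premise 4 is O(notify_ledger → post_bond); contrapositively O(~post_bond → ~notify_ledger). Since O(~post_bond) holds, K gives O(~notify_ledger).
The contrapositive of premise 2 (O(~rotate_keys → notify_ledger)) is O(~notify_ledger → rotate_keys), and O(~notify_ledger) is already established, so O(rotate_keys).
From O(rotate_keys) and premise 9, O(rotate_keys → ~report_appeal), we obtain O(~report_appeal).
The contrapositive of premise 5 (O(reject_claim → report_appeal)) is O(~report_appeal → ~reject_claim), and O(~report_appeal) is already established, so O(~reject_claim).
So O(~reject_claim) holds, i.e. reject_claim is forbidden. None of the other listed options is forbidden under the premises.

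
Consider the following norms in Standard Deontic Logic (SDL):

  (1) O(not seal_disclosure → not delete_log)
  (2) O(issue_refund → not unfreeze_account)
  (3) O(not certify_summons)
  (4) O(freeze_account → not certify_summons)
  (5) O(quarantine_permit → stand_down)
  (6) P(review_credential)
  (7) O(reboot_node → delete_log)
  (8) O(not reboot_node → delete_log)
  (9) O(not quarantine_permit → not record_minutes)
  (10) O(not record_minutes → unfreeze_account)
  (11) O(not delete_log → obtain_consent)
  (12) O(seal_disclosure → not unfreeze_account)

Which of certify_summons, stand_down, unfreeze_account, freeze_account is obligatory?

stand_down

Premises 7 and 8 are O(reboot_node → delete_log) and O(not reboot_node → delete_log); every ideal world satisfies reboot_node or not reboot_node, so in either case delete_log holds — hence O(delete_log).
The contrapositive of premise 1 (O(not seal_disclosure → not delete_log)) is O(delete_log → seal_disclosure), and O(delete_log) is already established, so O(seal_disclosure).
With premise 12, O(seal_disclosure → not unfreeze_account), the K-axiom yields O(not unfreeze_account).
Premise 10, O(not record_minutes → unfreeze_account), contraposes to O(not unfreeze_account → record_minutes); with O(not unfreeze_account) we get O(record_minutes).
Premise 9 is O(not quarantine_permit → not record_minutes); contrapositively O(record_minutes → quarantine_permit). Since O(record_minutes) holds, K gives O(quarantine_permit).
With premise 5, O(quarantine_permit → stand_down), the K-axiom yields O(stand_down).
So O(stand_down) holds — stand_down is obligatory. None of the other listed options is made obligatory by any chain of premises.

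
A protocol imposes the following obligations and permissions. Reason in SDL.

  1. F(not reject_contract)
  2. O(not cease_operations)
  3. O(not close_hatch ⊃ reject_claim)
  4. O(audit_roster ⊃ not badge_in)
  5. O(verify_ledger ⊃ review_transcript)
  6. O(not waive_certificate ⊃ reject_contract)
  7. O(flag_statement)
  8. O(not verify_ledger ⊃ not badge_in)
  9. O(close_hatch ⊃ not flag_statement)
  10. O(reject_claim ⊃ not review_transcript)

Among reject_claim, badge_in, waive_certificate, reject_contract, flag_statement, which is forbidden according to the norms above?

From premise 7 we have O(flag_statement).
Premise 9, O(close_hatch ⊃ not flag_statement), contraposes to O(flag_statement ⊃ not close_hatch); with O(flag_statement) we get O(not close_hatch).
Premise 3 is O(not close_hatch ⊃ reject_claim); since O(not close_hatch), deontic closure gives O(reject_claim).
Applying K to premise 10 (O(reject_claim ⊃ not review_transcript)) and O(reject_claim) yields O(not review_transcript).
Premise 5 is O(verify_ledger ⊃ review_transcript); contrapositively O(not review_transcript ⊃ not verify_ledger). Since O(not review_transcript) holds, K gives O(not verify_ledger).
From O(not verify_ledger) and premise 8, O(not verify_ledger ⊃ not badge_in), we obtain O(not badge_in).
So O(not badge_in) holds, i.e. badge_in is forbidden. None of the other listed options is forbidden under the premises.

badge_in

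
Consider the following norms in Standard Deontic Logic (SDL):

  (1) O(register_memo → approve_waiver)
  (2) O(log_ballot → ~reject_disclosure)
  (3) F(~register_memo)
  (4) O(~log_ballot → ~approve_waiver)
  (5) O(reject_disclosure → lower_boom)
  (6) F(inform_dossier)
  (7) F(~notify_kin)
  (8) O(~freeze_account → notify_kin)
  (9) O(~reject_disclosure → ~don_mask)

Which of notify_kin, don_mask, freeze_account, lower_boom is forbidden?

don_mask

Premise 3, F(~register_memo), is equivalent to O(register_memo).
With premise 1, O(register_memo → approve_waiver), the K-axiom yields O(approve_waiver).
Premise 4 is O(~log_ballot → ~approve_waiver); contrapositively O(approve_waiver → log_ballot). Since O(approve_waiver) holds, K gives O(log_ballot).
Applying K to premise 2 (O(log_ballot → ~reject_disclosure)) and O(log_ballot) yields O(~reject_disclosure).
Applying K to premise 9 (O(~reject_disclosure → ~don_mask)) and O(~reject_disclosure) yields O(~don_mask).
So O(~don_mask) holds, i.e. don_mask is forbidden. None of the other listed options is forbidden under the premises.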